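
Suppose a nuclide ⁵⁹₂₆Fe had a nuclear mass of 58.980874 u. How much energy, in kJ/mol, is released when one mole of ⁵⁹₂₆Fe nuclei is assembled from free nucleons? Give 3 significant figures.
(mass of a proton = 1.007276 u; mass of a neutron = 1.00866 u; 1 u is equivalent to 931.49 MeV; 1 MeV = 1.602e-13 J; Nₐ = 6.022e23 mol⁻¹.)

Total constituent mass: 26 × 1.007276 + 33 × 1.00866 = 59.474956 u
Mass defect Δm = 59.474956 − 58.980874 = 0.494082 u
E_B = 0.494082 × 931.49 = 460.232 MeV
Per nucleus in joules: 460.232 MeV × 1.602e-13 J/MeV = 7.3729e-11 J
Per mole: 7.3729e-11 J × 6.022e23 mol⁻¹ = 4.4400e+13 J/mol

4.44e+10 kJ/mol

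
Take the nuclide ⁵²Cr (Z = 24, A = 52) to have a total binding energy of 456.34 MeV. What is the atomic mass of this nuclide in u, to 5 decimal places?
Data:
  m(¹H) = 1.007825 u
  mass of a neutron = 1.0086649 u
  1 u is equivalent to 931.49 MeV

51.94051 u

Mass defect = 456.34 MeV / (931.49 MeV/u) = 0.4899033 u
Constituent mass = 24(1.007825) + 28(1.0086649) = 52.4304172 u
Atomic mass = 52.4304172 − 0.4899033 = 51.9405139 u ≈ 51.94051 u (to 5 decimal places)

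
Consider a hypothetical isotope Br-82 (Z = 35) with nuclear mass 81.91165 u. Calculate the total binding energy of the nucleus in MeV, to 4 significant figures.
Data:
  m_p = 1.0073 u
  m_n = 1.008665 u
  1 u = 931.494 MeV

699.6 MeV

The nucleus contains 35 protons and 82 − 35 = 47 neutrons.
Total constituent mass: 35 × 1.0073 + 47 × 1.008665 = 82.662755 u
The mass defect is 82.662755 − 81.91165 = 0.751105 u.
E_B = 0.751105 × 931.494 = 699.6498 MeV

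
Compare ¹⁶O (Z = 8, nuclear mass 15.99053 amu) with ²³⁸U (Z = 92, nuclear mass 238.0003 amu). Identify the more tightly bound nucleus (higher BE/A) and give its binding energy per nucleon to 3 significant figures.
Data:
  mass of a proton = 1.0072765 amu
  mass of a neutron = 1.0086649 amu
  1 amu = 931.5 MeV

¹⁶O; 7.98 MeV/nucleon

¹⁶O: Σm = 8(1.0072765) + 8(1.0086649) = 16.1275312 amu; Δm = 0.1370012 amu; E_B = 127.62 MeV; E_B/A = 7.976 MeV
²³⁸U: Σm = 92(1.0072765) + 146(1.0086649) = 239.9345134 amu; Δm = 1.9342134 amu; E_B = 1801.7 MeV; E_B/A = 7.570 MeV
¹⁶O has the higher binding energy per nucleon, so it is the more tightly bound nucleus.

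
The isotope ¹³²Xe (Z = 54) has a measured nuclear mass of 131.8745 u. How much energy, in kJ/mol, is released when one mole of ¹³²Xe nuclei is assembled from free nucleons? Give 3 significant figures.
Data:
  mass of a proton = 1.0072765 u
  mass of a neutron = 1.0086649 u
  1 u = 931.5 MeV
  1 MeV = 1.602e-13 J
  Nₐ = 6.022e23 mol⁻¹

1.07e+11 kJ/mol

Mass of separated nucleons = 54(1.0072765) + 78(1.0086649) = 54.3929310 + 78.6758622 = 133.0687932 u
Mass defect Δm = 133.0687932 − 131.8745 = 1.1942932 u
Binding energy = Δm·c² = 1.1942932 × 931.5 MeV/u = 1112.48 MeV
Per nucleus in joules: 1112.48 MeV × 1.602e-13 J/MeV = 1.7822e-10 J
Per mole: 1.7822e-10 J × 6.022e23 mol⁻¹ = 1.0732e+14 J/mol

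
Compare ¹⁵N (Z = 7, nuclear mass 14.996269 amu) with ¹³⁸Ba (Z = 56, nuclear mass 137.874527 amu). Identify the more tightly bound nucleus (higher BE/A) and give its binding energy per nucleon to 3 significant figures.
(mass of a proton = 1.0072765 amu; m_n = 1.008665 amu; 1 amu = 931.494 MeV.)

¹⁵N: Σm = 7(1.0072765) + 8(1.008665) = 15.1202555 amu; Δm = 0.1239865 amu; E_B = 115.493 MeV; E_B/A = 7.700 MeV
¹³⁸Ba: Σm = 56(1.0072765) + 82(1.008665) = 139.1180140 amu; Δm = 1.2434870 amu; E_B = 1158.3 MeV; E_B/A = 8.393 MeV
¹³⁸Ba has the higher binding energy per nucleon, so it is the more tightly bound nucleus.

¹³⁸Ba; 8.39 MeV/nucleon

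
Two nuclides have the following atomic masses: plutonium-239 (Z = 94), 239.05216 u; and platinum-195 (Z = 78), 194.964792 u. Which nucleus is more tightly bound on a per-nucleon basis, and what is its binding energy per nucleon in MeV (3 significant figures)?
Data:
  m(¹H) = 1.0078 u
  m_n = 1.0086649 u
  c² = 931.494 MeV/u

platinum-195; 7.92 MeV/nucleon

plutonium-239: Σm = 94(1.0078) + 145(1.0086649) = 240.9896105 u; Δm = 1.9374505 u; E_B = 1804.7 MeV; E_B/A = 7.551 MeV
platinum-195: Σm = 78(1.0078) + 117(1.0086649) = 196.6221933 u; Δm = 1.6574013 u; E_B = 1543.9 MeV; E_B/A = 7.917 MeV
platinum-195 has the higher binding energy per nucleon, so it is the more tightly bound nucleus.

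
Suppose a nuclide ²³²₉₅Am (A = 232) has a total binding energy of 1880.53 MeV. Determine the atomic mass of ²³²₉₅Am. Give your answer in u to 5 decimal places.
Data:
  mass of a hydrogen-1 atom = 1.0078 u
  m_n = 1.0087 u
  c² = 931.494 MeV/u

231.91407 u

Mass defect = 1880.53 MeV / (931.494 MeV/u) = 2.0188321 u
Constituent mass = 95(1.0078) + 137(1.0087) = 233.9329 u
Atomic mass = 233.9329 − 2.0188321 = 231.9140679 u ≈ 231.91407 u (to 5 decimal places)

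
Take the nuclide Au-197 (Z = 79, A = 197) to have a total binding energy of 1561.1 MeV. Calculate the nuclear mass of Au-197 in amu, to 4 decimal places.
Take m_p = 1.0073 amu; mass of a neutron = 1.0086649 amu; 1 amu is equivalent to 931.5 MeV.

196.9233 amu

Mass defect = 1561.1 MeV / (931.5 MeV/amu) = 1.675899 amu
Constituent mass = 79(1.0073) + 118(1.0086649) = 198.5991582 amu
Nuclear mass = 198.5991582 − 1.675899 = 196.9232592 amu ≈ 196.9233 amu (to 4 decimal places)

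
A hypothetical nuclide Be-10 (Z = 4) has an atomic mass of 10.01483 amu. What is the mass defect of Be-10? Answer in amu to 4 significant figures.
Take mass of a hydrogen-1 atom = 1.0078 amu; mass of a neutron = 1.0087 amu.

0.06857 amu

With 4 protons and 6 neutrons (A = 10):
Mass of separated nucleons = 4(1.0078) + 6(1.0087) = 4.0312 + 6.0522 = 10.0834 amu
The mass defect is 10.0834 − 10.01483 = 0.06857 amu.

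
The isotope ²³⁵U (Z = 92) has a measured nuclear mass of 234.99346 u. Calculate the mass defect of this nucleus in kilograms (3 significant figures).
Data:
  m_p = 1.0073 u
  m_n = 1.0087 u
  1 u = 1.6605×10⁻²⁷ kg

3.19e-27 kg

Total constituent mass: 92 × 1.0073 + 143 × 1.0087 = 236.9157 u
Δm = 236.9157 − 234.99346 = 1.92224 u
In SI units: 1.92224 u × 1.6605×10⁻²⁷ kg/u = 3.1919e-27 kg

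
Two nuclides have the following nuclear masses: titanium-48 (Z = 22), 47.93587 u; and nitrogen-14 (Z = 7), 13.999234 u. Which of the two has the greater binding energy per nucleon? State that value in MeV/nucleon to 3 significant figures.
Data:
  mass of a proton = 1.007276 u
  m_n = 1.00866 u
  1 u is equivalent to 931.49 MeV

titanium-48: Σm = 22(1.007276) + 26(1.00866) = 48.385232 u; Δm = 0.449362 u; E_B = 418.58 MeV; E_B/A = 8.720 MeV
nitrogen-14: Σm = 7(1.007276) + 7(1.00866) = 14.111552 u; Δm = 0.112318 u; E_B = 104.62 MeV; E_B/A = 7.473 MeV
titanium-48 has the higher binding energy per nucleon, so it is the more tightly bound nucleus.

titanium-48; 8.72 MeV/nucleon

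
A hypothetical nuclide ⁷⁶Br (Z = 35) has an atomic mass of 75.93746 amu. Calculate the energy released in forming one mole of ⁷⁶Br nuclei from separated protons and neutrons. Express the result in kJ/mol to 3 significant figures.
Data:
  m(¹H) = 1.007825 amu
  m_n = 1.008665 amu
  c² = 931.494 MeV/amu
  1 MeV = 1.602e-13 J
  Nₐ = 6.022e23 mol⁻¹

6.22e+10 kJ/mol

Total constituent mass: 35 × 1.007825 + 41 × 1.008665 = 76.629140 amu
The mass defect is 76.629140 − 75.93746 = 0.691680 amu.
E_B = 0.691680 × 931.494 = 644.296 MeV
Per nucleus in joules: 644.296 MeV × 1.602e-13 J/MeV = 1.0322e-10 J
Per mole: 1.0322e-10 J × 6.022e23 mol⁻¹ = 6.2159e+13 J/mol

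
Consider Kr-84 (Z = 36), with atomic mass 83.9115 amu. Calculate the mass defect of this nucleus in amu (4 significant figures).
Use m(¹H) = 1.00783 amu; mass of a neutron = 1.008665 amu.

Total constituent mass: 36 × 1.00783 + 48 × 1.008665 = 84.697800 amu
The mass defect is 84.697800 − 83.9115 = 0.786300 amu.

0.7863 amu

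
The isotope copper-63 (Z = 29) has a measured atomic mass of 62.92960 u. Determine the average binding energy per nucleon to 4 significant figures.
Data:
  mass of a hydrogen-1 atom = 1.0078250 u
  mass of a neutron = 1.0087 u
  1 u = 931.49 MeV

With 29 protons and 34 neutrons (A = 63):
Mass of separated nucleons = 29(1.0078250) + 34(1.0087) = 29.2269250 + 34.2958 = 63.5227250 u
Δm = 63.5227250 − 62.92960 = 0.5931250 u
Converting to energy: 0.5931250 u × 931.49 MeV/u = 552.490 MeV
BE/A = 552.490 MeV / 63 = 8.770 MeV/nucleon

8.770 MeV/nucleon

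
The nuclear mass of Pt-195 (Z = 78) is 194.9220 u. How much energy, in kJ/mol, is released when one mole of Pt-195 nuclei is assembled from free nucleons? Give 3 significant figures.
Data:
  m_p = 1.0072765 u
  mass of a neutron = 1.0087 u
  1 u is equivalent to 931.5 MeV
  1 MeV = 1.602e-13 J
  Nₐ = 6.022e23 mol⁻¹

Mass of separated nucleons = 78(1.0072765) + 117(1.0087) = 78.5675670 + 118.0179 = 196.5854670 u
Mass defect Δm = 196.5854670 − 194.9220 = 1.6634670 u
Binding energy = Δm·c² = 1.6634670 × 931.5 MeV/u = 1549.52 MeV
Per nucleus in joules: 1549.52 MeV × 1.602e-13 J/MeV = 2.4823e-10 J
Per mole: 2.4823e-10 J × 6.022e23 mol⁻¹ = 1.4948e+14 J/mol

1.49e+11 kJ/mol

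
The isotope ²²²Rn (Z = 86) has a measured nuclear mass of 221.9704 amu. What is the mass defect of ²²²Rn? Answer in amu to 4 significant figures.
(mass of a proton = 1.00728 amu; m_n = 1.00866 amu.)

Z = 86, so N = A − Z = 222 − 86 = 136.
Σm = 86·m_p + 136·m_n = 86.62608 + 137.17776 = 223.80384 amu
Mass defect Δm = 223.80384 − 221.9704 = 1.83344 amu

1.833 amu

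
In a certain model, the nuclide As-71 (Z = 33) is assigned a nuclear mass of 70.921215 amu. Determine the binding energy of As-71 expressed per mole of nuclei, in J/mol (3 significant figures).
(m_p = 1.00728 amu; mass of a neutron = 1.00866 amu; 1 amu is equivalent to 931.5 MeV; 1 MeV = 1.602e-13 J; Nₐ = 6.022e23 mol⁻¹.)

The nucleus contains 33 protons and 71 − 33 = 38 neutrons.
Total constituent mass: 33 × 1.00728 + 38 × 1.00866 = 71.56932 amu
Δm = 71.56932 − 70.921215 = 0.648105 amu
E_B = 0.648105 × 931.5 = 603.710 MeV
Per nucleus in joules: 603.710 MeV × 1.602e-13 J/MeV = 9.6714e-11 J
Per mole: 9.6714e-11 J × 6.022e23 mol⁻¹ = 5.8241e+13 J/mol

5.82e+13 J/mol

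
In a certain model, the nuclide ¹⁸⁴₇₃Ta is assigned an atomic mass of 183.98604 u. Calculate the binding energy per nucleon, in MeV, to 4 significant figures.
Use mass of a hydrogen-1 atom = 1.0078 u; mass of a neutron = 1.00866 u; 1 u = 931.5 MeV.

The nucleus contains 73 protons and 184 − 73 = 111 neutrons.
Σm = 73·m(¹H) + 111·m_n = 73.5694 + 111.96126 = 185.53066 u
Δm = 185.53066 − 183.98604 = 1.54462 u
Binding energy = Δm·c² = 1.54462 × 931.5 MeV/u = 1438.81 MeV
BE/A = 1438.81 MeV / 184 = 7.820 MeV/nucleon

7.820 MeV/nucleon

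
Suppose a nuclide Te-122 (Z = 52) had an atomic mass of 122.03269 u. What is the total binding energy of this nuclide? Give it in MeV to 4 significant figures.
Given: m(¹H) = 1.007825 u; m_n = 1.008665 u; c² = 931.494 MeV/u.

913.6 MeV

With 52 protons and 70 neutrons (A = 122):
Σm = 52·m(¹H) + 70·m_n = 52.406900 + 70.606550 = 123.013450 u
Mass defect Δm = 123.013450 − 122.03269 = 0.980760 u
Converting to energy: 0.980760 u × 931.494 MeV/u = 913.572 MeV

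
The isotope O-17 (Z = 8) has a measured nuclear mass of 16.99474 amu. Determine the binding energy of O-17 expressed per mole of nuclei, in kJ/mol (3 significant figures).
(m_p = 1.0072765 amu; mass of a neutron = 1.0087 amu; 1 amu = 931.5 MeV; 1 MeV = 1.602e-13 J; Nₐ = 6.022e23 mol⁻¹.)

1.27e+10 kJ/mol

Total constituent mass: 8 × 1.0072765 + 9 × 1.0087 = 17.1365120 amu
The mass defect is 17.1365120 − 16.99474 = 0.1417720 amu.
Binding energy = Δm·c² = 0.1417720 × 931.5 MeV/amu = 132.061 MeV
Per nucleus in joules: 132.061 MeV × 1.602e-13 J/MeV = 2.1156e-11 J
Per mole: 2.1156e-11 J × 6.022e23 mol⁻¹ = 1.2740e+13 J/mol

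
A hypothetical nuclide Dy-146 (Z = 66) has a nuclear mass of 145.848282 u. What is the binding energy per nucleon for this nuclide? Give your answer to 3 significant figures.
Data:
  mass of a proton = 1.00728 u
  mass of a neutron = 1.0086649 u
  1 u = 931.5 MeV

8.46 MeV/nucleon

Mass of separated nucleons = 66(1.00728) + 80(1.0086649) = 66.48048 + 80.6931920 = 147.1736720 u
The mass defect is 147.1736720 − 145.848282 = 1.3253900 u.
E_B = 1.3253900 × 931.5 = 1234.60 MeV
BE/A = 1234.60 MeV / 146 = 8.456 MeV/nucleon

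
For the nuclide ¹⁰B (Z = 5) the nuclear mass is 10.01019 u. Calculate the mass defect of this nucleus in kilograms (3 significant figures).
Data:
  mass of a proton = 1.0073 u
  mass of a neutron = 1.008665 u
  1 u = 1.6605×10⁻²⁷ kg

1.16e-28 kg

With 5 protons and 5 neutrons (A = 10):
Mass of separated nucleons = 5(1.0073) + 5(1.008665) = 5.0365 + 5.043325 = 10.079825 u
The mass defect is 10.079825 − 10.01019 = 0.069635 u.
In SI units: 0.069635 u × 1.6605×10⁻²⁷ kg/u = 1.1563e-28 kg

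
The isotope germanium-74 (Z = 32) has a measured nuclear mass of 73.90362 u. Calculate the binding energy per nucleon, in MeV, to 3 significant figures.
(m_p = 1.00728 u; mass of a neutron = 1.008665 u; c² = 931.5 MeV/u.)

8.73 MeV/nucleon

Mass of separated nucleons = 32(1.00728) + 42(1.008665) = 32.23296 + 42.363930 = 74.596890 u
Mass defect Δm = 74.596890 − 73.90362 = 0.693270 u
Converting to energy: 0.693270 u × 931.5 MeV/u = 645.781 MeV
BE/A = 645.781 MeV / 74 = 8.727 MeV/nucleon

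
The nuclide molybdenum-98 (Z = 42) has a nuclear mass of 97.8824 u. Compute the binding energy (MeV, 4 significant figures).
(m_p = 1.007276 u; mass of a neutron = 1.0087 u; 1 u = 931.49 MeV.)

Σm = 42·m_p + 56·m_n = 42.305592 + 56.4872 = 98.792792 u
Mass defect Δm = 98.792792 − 97.8824 = 0.910392 u
Binding energy = Δm·c² = 0.910392 × 931.49 MeV/u = 848.021 MeV

848.0 MeV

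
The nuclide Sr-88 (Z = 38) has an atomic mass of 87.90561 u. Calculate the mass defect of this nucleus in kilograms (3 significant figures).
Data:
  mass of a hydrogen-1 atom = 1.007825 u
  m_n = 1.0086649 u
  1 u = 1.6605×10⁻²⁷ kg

1.37e-27 kg

The nucleus contains 38 protons and 88 − 38 = 50 neutrons.
Total constituent mass: 38 × 1.007825 + 50 × 1.0086649 = 88.7305950 u
The mass defect is 88.7305950 − 87.90561 = 0.8249850 u.
In SI units: 0.8249850 u × 1.6605×10⁻²⁷ kg/u = 1.3699e-27 kg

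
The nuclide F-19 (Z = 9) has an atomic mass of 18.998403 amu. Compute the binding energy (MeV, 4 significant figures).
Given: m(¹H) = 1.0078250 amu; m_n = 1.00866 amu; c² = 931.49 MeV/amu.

147.8 MeV

Total constituent mass: 9 × 1.0078250 + 10 × 1.00866 = 19.1570250 amu
The mass defect is 19.1570250 − 18.998403 = 0.1586220 amu.
Binding energy = Δm·c² = 0.1586220 × 931.49 MeV/amu = 147.755 MeV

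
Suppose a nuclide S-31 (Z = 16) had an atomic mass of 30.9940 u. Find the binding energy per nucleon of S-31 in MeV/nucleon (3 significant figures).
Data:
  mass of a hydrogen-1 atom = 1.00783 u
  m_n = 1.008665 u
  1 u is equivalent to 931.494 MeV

7.85 MeV/nucleon

Σm = 16·m(¹H) + 15·m_n = 16.12528 + 15.129975 = 31.255255 u
Mass defect Δm = 31.255255 − 30.9940 = 0.261255 u
Binding energy = Δm·c² = 0.261255 × 931.494 MeV/u = 243.357 MeV
Per nucleon: 243.357 / 31 = 7.850 MeV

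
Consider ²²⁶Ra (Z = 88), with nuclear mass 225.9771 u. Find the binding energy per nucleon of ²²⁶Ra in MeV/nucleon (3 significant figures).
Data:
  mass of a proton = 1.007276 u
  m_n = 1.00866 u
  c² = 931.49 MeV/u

7.66 MeV/nucleon

With 88 protons and 138 neutrons (A = 226):
Total constituent mass: 88 × 1.007276 + 138 × 1.00866 = 227.835368 u
The mass defect is 227.835368 − 225.9771 = 1.858268 u.
Converting to energy: 1.858268 u × 931.49 MeV/u = 1730.96 MeV
Dividing by A = 226 gives 7.659 MeV per nucleon.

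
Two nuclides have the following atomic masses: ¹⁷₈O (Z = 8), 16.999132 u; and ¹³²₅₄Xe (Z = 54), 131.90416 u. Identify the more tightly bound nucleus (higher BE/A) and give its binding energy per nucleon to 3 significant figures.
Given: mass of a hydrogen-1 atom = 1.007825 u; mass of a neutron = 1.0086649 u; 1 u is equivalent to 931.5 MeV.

¹⁷₈O: Σm = 8(1.007825) + 9(1.0086649) = 17.1405841 u; Δm = 0.1414521 u; E_B = 131.76 MeV; E_B/A = 7.751 MeV
¹³²₅₄Xe: Σm = 54(1.007825) + 78(1.0086649) = 133.0984122 u; Δm = 1.1942522 u; E_B = 1112.45 MeV; E_B/A = 8.428 MeV
¹³²₅₄Xe has the higher binding energy per nucleon, so it is the more tightly bound nucleus.

¹³²₅₄Xe; 8.43 MeV/nucleon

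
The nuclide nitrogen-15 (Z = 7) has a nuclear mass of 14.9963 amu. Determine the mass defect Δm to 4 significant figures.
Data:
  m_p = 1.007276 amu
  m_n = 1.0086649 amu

0.1240 amu

The nucleus contains 7 protons and 15 − 7 = 8 neutrons.
Σm = 7·m_p + 8·m_n = 7.050932 + 8.0693192 = 15.1202512 amu
Mass defect Δm = 15.1202512 − 14.9963 = 0.1239512 amu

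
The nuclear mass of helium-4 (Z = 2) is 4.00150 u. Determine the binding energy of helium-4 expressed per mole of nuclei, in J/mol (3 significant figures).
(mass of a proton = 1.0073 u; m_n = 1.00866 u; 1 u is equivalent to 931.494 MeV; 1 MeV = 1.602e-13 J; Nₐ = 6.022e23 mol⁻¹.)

2.73e+12 J/mol

Mass of separated nucleons = 2(1.0073) + 2(1.00866) = 2.0146 + 2.01732 = 4.03192 u
The mass defect is 4.03192 − 4.00150 = 0.03042 u.
Binding energy = Δm·c² = 0.03042 × 931.494 MeV/u = 28.3360 MeV
Per nucleus in joules: 28.3360 MeV × 1.602e-13 J/MeV = 4.5394e-12 J
Per mole: 4.5394e-12 J × 6.022e23 mol⁻¹ = 2.7336e+12 J/mol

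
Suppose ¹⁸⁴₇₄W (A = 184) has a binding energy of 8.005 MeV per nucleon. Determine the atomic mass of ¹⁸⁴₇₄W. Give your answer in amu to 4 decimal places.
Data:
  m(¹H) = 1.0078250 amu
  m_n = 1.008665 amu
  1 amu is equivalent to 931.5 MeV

Total binding energy = 184 × 8.005 = 1472.920 MeV
Mass defect = 1472.920 MeV / (931.5 MeV/amu) = 1.581235 amu
Constituent mass = 74(1.0078250) + 110(1.008665) = 185.5322000 amu
Atomic mass = 185.5322000 − 1.581235 = 183.9509650 amu ≈ 183.9510 amu (to 4 decimal places)

183.9510 amu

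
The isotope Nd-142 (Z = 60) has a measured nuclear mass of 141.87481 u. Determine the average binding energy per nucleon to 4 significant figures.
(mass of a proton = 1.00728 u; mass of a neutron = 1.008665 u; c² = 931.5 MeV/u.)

8.348 MeV/nucleon

The nucleus contains 60 protons and 142 − 60 = 82 neutrons.
Total constituent mass: 60 × 1.00728 + 82 × 1.008665 = 143.147330 u
Mass defect Δm = 143.147330 − 141.87481 = 1.272520 u
Converting to energy: 1.272520 u × 931.5 MeV/u = 1185.35 MeV
Dividing by A = 142 gives 8.348 MeV per nucleon.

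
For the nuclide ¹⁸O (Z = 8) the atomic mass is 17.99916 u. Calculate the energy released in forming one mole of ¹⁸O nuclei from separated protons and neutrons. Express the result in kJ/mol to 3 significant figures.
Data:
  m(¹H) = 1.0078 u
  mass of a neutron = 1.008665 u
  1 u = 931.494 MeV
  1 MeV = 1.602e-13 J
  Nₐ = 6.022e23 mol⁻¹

Mass of separated nucleons = 8(1.0078) + 10(1.008665) = 8.0624 + 10.086650 = 18.149050 u
Δm = 18.149050 − 17.99916 = 0.149890 u
Binding energy = Δm·c² = 0.149890 × 931.494 MeV/u = 139.622 MeV
Per nucleus in joules: 139.622 MeV × 1.602e-13 J/MeV = 2.2367e-11 J
Per mole: 2.2367e-11 J × 6.022e23 mol⁻¹ = 1.3469e+13 J/mol

1.35e+10 kJ/mol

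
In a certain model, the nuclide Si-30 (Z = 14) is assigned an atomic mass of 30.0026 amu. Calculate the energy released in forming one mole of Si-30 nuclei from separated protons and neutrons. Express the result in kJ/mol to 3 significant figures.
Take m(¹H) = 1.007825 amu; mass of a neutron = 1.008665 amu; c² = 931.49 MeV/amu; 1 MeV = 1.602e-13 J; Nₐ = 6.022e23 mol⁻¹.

Mass of separated nucleons = 14(1.007825) + 16(1.008665) = 14.109550 + 16.138640 = 30.248190 amu
The mass defect is 30.248190 − 30.0026 = 0.245590 amu.
Binding energy = Δm·c² = 0.245590 × 931.49 MeV/amu = 228.765 MeV
Per nucleus in joules: 228.765 MeV × 1.602e-13 J/MeV = 3.6648e-11 J
Per mole: 3.6648e-11 J × 6.022e23 mol⁻¹ = 2.2069e+13 J/mol

2.21e+10 kJ/mol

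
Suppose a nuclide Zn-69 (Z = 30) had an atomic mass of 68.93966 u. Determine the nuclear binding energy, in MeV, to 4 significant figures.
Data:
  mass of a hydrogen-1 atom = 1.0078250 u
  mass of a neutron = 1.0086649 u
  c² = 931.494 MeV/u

The nucleus contains 30 protons and 69 − 30 = 39 neutrons.
Σm = 30·m(¹H) + 39·m_n = 30.2347500 + 39.3379311 = 69.5726811 u
Mass defect Δm = 69.5726811 − 68.93966 = 0.6330211 u
Binding energy = Δm·c² = 0.6330211 × 931.494 MeV/u = 589.655 MeV

589.7 MeV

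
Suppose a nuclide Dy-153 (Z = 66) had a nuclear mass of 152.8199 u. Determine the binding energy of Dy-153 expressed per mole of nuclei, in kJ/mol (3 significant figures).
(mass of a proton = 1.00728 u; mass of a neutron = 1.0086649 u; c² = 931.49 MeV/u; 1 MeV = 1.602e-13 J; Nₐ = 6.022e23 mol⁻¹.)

With 66 protons and 87 neutrons (A = 153):
Mass of separated nucleons = 66(1.00728) + 87(1.0086649) = 66.48048 + 87.7538463 = 154.2343263 u
Δm = 154.2343263 − 152.8199 = 1.4144263 u
Binding energy = Δm·c² = 1.4144263 × 931.49 MeV/u = 1317.52 MeV
Per nucleus in joules: 1317.52 MeV × 1.602e-13 J/MeV = 2.1107e-10 J
Per mole: 2.1107e-10 J × 6.022e23 mol⁻¹ = 1.2711e+14 J/mol

1.27e+11 kJ/mol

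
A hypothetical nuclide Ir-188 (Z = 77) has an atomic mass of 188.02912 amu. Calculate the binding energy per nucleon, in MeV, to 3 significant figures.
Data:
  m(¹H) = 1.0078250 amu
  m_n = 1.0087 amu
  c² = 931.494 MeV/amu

Σm = 77·m(¹H) + 111·m_n = 77.6025250 + 111.9657 = 189.5682250 amu
Mass defect Δm = 189.5682250 − 188.02912 = 1.5391050 amu
E_B = 1.5391050 × 931.494 = 1433.67 MeV
Dividing by A = 188 gives 7.626 MeV per nucleon.

7.63 MeV/nucleon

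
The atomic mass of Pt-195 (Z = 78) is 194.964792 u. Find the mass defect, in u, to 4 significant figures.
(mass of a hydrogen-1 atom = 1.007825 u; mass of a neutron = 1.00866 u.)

1.659 u

With 78 protons and 117 neutrons (A = 195):
Σm = 78·m(¹H) + 117·m_n = 78.610350 + 118.01322 = 196.623570 u
Mass defect Δm = 196.623570 − 194.964792 = 1.658778 u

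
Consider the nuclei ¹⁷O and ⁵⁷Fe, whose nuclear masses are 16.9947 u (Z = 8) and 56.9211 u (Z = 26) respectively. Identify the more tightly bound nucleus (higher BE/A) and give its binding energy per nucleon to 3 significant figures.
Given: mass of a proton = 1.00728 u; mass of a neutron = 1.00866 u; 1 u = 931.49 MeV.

⁵⁷Fe; 8.77 MeV/nucleon

¹⁷O: Σm = 8(1.00728) + 9(1.00866) = 17.13618 u; Δm = 0.14148 u; E_B = 131.79 MeV; E_B/A = 7.752 MeV
⁵⁷Fe: Σm = 26(1.00728) + 31(1.00866) = 57.45774 u; Δm = 0.53664 u; E_B = 499.87 MeV; E_B/A = 8.770 MeV
⁵⁷Fe has the higher binding energy per nucleon, so it is the more tightly bound nucleus.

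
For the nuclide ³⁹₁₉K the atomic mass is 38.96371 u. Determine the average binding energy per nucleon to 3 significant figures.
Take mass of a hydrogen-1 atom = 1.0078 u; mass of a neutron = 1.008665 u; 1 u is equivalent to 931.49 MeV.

8.55 MeV/nucleon

Mass of separated nucleons = 19(1.0078) + 20(1.008665) = 19.1482 + 20.173300 = 39.321500 u
Mass defect Δm = 39.321500 − 38.96371 = 0.357790 u
E_B = 0.357790 × 931.49 = 333.278 MeV
Per nucleon: 333.278 / 39 = 8.546 MeV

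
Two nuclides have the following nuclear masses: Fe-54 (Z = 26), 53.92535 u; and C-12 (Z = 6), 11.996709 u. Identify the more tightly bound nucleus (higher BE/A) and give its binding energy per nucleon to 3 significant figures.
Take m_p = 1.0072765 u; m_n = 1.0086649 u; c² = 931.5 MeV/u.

Fe-54: Σm = 26(1.0072765) + 28(1.0086649) = 54.4318062 u; Δm = 0.5064562 u; E_B = 471.76 MeV; E_B/A = 8.736 MeV
C-12: Σm = 6(1.0072765) + 6(1.0086649) = 12.0956484 u; Δm = 0.0989394 u; E_B = 92.162 MeV; E_B/A = 7.680 MeV
Fe-54 has the higher binding energy per nucleon, so it is the more tightly bound nucleus.

Fe-54; 8.74 MeV/nucleon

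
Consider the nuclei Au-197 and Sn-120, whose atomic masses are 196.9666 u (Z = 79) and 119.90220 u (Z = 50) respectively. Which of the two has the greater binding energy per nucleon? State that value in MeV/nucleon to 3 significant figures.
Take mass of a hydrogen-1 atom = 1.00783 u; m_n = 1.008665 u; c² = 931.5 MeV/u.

Au-197: Σm = 79(1.00783) + 118(1.008665) = 198.641040 u; Δm = 1.674440 u; E_B = 1559.7 MeV; E_B/A = 7.917 MeV
Sn-120: Σm = 50(1.00783) + 70(1.008665) = 120.998050 u; Δm = 1.095850 u; E_B = 1020.8 MeV; E_B/A = 8.507 MeV
Sn-120 has the higher binding energy per nucleon, so it is the more tightly bound nucleus.

Sn-120; 8.51 MeV/nucleon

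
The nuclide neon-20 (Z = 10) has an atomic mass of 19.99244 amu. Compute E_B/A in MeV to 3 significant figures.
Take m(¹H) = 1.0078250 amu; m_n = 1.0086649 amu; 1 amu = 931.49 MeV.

Z = 10, so N = A − Z = 20 − 10 = 10.
Total constituent mass: 10 × 1.0078250 + 10 × 1.0086649 = 20.1648990 amu
The mass defect is 20.1648990 − 19.99244 = 0.1724590 amu.
Binding energy = Δm·c² = 0.1724590 × 931.49 MeV/amu = 160.644 MeV
Dividing by A = 20 gives 8.032 MeV per nucleon.

8.03 MeV/nucleon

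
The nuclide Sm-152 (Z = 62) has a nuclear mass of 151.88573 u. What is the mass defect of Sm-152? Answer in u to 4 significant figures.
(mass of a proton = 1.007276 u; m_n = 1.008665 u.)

Σm = 62·m_p + 90·m_n = 62.451112 + 90.779850 = 153.230962 u
The mass defect is 153.230962 − 151.88573 = 1.345232 u.

1.345 u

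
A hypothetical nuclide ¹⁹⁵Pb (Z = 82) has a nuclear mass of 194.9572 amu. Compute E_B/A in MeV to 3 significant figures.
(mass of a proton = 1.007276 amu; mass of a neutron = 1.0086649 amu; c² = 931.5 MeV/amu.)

7.73 MeV/nucleon

With 82 protons and 113 neutrons (A = 195):
Σm = 82·m_p + 113·m_n = 82.596632 + 113.9791337 = 196.5757657 amu
Δm = 196.5757657 − 194.9572 = 1.6185657 amu
Binding energy = Δm·c² = 1.6185657 × 931.5 MeV/amu = 1507.69 MeV
Per nucleon: 1507.69 / 195 = 7.732 MeV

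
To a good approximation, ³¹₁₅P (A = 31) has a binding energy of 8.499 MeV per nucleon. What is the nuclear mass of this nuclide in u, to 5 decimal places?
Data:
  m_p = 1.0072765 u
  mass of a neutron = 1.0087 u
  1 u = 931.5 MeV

Total binding energy = 31 × 8.499 = 263.469 MeV
Mass defect = 263.469 MeV / (931.5 MeV/u) = 0.2828438 u
Constituent mass = 15(1.0072765) + 16(1.0087) = 31.2483475 u
Nuclear mass = 31.2483475 − 0.2828438 = 30.9655037 u ≈ 30.96550 u (to 5 decimal places)

30.96550 u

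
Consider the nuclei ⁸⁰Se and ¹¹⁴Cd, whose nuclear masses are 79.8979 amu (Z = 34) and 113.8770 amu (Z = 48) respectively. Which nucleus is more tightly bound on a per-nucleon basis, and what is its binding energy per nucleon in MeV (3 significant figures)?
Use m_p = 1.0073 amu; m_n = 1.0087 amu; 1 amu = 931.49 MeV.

⁸⁰Se; 8.74 MeV/nucleon

⁸⁰Se: Σm = 34(1.0073) + 46(1.0087) = 80.6484 amu; Δm = 0.7505 amu; E_B = 699.08 MeV; E_B/A = 8.739 MeV
¹¹⁴Cd: Σm = 48(1.0073) + 66(1.0087) = 114.9246 amu; Δm = 1.0476 amu; E_B = 975.83 MeV; E_B/A = 8.560 MeV
⁸⁰Se has the higher binding energy per nucleon, so it is the more tightly bound nucleus.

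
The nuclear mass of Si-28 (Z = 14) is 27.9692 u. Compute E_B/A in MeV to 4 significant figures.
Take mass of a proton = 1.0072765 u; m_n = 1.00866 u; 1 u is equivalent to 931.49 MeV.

The nucleus contains 14 protons and 28 − 14 = 14 neutrons.
Σm = 14·m_p + 14·m_n = 14.1018710 + 14.12124 = 28.2231110 u
Δm = 28.2231110 − 27.9692 = 0.2539110 u
E_B = 0.2539110 × 931.49 = 236.516 MeV
Per nucleon: 236.516 / 28 = 8.447 MeV

8.447 MeV/nucleon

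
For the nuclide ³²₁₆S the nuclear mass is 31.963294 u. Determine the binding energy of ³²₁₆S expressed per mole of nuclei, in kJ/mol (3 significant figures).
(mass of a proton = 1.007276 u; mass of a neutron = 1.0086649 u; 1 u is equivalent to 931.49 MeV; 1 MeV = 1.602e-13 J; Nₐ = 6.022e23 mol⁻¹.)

2.62e+10 kJ/mol

Total constituent mass: 16 × 1.007276 + 16 × 1.0086649 = 32.2550544 u
Δm = 32.2550544 − 31.963294 = 0.2917604 u
E_B = 0.2917604 × 931.49 = 271.772 MeV
Per nucleus in joules: 271.772 MeV × 1.602e-13 J/MeV = 4.3538e-11 J
Per mole: 4.3538e-11 J × 6.022e23 mol⁻¹ = 2.6219e+13 J/mol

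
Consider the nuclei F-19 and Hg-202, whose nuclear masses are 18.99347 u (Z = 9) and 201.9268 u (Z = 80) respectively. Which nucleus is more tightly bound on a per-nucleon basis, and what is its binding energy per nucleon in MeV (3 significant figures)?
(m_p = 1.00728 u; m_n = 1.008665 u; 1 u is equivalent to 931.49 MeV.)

Hg-202; 7.90 MeV/nucleon

F-19: Σm = 9(1.00728) + 10(1.008665) = 19.152170 u; Δm = 0.158700 u; E_B = 147.827 MeV; E_B/A = 7.780 MeV
Hg-202: Σm = 80(1.00728) + 122(1.008665) = 203.639530 u; Δm = 1.712730 u; E_B = 1595.4 MeV; E_B/A = 7.898 MeV
Hg-202 has the higher binding energy per nucleon, so it is the more tightly bound nucleus.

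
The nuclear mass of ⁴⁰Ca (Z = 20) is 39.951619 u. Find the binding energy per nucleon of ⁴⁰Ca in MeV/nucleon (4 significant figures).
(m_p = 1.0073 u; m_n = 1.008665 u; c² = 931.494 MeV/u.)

Mass of separated nucleons = 20(1.0073) + 20(1.008665) = 20.1460 + 20.173300 = 40.319300 u
The mass defect is 40.319300 − 39.951619 = 0.367681 u.
Binding energy = Δm·c² = 0.367681 × 931.494 MeV/u = 342.493 MeV
BE/A = 342.493 MeV / 40 = 8.562 MeV/nucleon

8.562 MeV/nucleon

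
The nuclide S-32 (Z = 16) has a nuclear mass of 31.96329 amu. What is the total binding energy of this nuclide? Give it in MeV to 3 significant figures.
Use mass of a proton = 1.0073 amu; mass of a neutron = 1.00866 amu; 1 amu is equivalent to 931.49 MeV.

272 MeV

Total constituent mass: 16 × 1.0073 + 16 × 1.00866 = 32.25536 amu
Mass defect Δm = 32.25536 − 31.96329 = 0.29207 amu
E_B = 0.29207 × 931.49 = 272.060 MeV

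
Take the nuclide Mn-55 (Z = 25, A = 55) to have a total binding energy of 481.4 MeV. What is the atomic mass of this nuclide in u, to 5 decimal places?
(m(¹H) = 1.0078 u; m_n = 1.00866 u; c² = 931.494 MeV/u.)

Mass defect = 481.4 MeV / (931.494 MeV/u) = 0.5168042 u
Constituent mass = 25(1.0078) + 30(1.00866) = 55.45480 u
Atomic mass = 55.45480 − 0.5168042 = 54.9379958 u ≈ 54.93800 u (to 5 decimal places)

54.93800 u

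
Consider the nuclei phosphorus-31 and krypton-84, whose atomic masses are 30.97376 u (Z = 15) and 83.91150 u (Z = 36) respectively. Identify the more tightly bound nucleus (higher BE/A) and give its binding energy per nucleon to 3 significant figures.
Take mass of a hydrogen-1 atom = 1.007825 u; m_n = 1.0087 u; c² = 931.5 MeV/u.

krypton-84; 8.74 MeV/nucleon

phosphorus-31: Σm = 15(1.007825) + 16(1.0087) = 31.256575 u; Δm = 0.282815 u; E_B = 263.44 MeV; E_B/A = 8.498 MeV
krypton-84: Σm = 36(1.007825) + 48(1.0087) = 84.699300 u; Δm = 0.787800 u; E_B = 733.84 MeV; E_B/A = 8.736 MeV
krypton-84 has the higher binding energy per nucleon, so it is the more tightly bound nucleus.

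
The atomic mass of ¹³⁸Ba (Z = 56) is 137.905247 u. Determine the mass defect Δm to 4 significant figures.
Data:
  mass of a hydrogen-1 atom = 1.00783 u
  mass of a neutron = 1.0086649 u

Mass of separated nucleons = 56(1.00783) + 82(1.0086649) = 56.43848 + 82.7105218 = 139.1490018 u
Mass defect Δm = 139.1490018 − 137.905247 = 1.2437548 u

1.244 u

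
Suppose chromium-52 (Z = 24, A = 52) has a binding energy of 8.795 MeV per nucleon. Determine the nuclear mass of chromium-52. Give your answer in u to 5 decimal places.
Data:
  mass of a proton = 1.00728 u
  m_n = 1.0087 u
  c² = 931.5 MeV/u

Total binding energy = 52 × 8.795 = 457.340 MeV
Mass defect = 457.340 MeV / (931.5 MeV/u) = 0.4909716 u
Constituent mass = 24(1.00728) + 28(1.0087) = 52.41832 u
Nuclear mass = 52.41832 − 0.4909716 = 51.9273484 u ≈ 51.92735 u (to 5 decimal places)

51.92735 u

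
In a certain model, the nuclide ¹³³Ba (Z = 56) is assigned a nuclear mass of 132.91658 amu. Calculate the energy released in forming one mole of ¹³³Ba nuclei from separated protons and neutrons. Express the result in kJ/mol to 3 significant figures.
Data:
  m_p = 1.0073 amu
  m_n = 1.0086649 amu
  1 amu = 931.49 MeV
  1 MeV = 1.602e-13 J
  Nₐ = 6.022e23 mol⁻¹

With 56 protons and 77 neutrons (A = 133):
Σm = 56·m_p + 77·m_n = 56.4088 + 77.6671973 = 134.0759973 amu
Δm = 134.0759973 − 132.91658 = 1.1594173 amu
Binding energy = Δm·c² = 1.1594173 × 931.49 MeV/amu = 1079.99 MeV
Per nucleus in joules: 1079.99 MeV × 1.602e-13 J/MeV = 1.7301e-10 J
Per mole: 1.7301e-10 J × 6.022e23 mol⁻¹ = 1.0419e+14 J/mol

1.04e+11 kJ/mol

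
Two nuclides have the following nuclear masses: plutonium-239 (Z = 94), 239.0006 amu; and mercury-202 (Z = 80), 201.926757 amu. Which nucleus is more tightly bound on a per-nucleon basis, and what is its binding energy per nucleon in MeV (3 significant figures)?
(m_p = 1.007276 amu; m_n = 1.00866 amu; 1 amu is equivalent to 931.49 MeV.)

plutonium-239: Σm = 94(1.007276) + 145(1.00866) = 240.939644 amu; Δm = 1.939044 amu; E_B = 1806.2 MeV; E_B/A = 7.557 MeV
mercury-202: Σm = 80(1.007276) + 122(1.00866) = 203.638600 amu; Δm = 1.711843 amu; E_B = 1594.6 MeV; E_B/A = 7.894 MeV
mercury-202 has the higher binding energy per nucleon, so it is the more tightly bound nucleus.

mercury-202; 7.89 MeV/nucleon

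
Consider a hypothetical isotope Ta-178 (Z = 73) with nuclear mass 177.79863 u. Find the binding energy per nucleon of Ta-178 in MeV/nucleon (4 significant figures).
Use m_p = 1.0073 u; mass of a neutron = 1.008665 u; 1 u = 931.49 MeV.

Mass of separated nucleons = 73(1.0073) + 105(1.008665) = 73.5329 + 105.909825 = 179.442725 u
Δm = 179.442725 − 177.79863 = 1.644095 u
Converting to energy: 1.644095 u × 931.49 MeV/u = 1531.46 MeV
Per nucleon: 1531.46 / 178 = 8.604 MeV

8.604 MeV/nucleon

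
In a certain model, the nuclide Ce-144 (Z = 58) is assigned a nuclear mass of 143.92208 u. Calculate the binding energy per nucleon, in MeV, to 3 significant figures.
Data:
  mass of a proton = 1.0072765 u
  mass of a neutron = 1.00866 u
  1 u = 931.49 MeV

8.05 MeV/nucleon

The nucleus contains 58 protons and 144 − 58 = 86 neutrons.
Σm = 58·m_p + 86·m_n = 58.4220370 + 86.74476 = 145.1667970 u
Δm = 145.1667970 − 143.92208 = 1.2447170 u
Converting to energy: 1.2447170 u × 931.49 MeV/u = 1159.44 MeV
Dividing by A = 144 gives 8.052 MeV per nucleon.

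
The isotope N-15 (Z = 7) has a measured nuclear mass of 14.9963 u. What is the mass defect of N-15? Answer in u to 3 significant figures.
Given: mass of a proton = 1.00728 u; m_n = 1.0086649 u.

0.124 u

With 7 protons and 8 neutrons (A = 15):
Σm = 7·m_p + 8·m_n = 7.05096 + 8.0693192 = 15.1202792 u
The mass defect is 15.1202792 − 14.9963 = 0.1239792 u.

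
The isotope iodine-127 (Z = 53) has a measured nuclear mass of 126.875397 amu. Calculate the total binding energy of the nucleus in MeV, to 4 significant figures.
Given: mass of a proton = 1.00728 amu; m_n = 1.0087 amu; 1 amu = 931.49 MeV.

1075 MeV

Mass of separated nucleons = 53(1.00728) + 74(1.0087) = 53.38584 + 74.6438 = 128.02964 amu
The mass defect is 128.02964 − 126.875397 = 1.154243 amu.
E_B = 1.154243 × 931.49 = 1075.17 MeV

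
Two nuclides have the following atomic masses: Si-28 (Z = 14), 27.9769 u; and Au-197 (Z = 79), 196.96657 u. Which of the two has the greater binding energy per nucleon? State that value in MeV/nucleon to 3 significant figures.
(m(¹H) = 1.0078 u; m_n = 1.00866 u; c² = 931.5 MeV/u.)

Si-28: Σm = 14(1.0078) + 14(1.00866) = 28.23044 u; Δm = 0.25354 u; E_B = 236.1725 MeV; E_B/A = 8.4347 MeV
Au-197: Σm = 79(1.0078) + 118(1.00866) = 198.63808 u; Δm = 1.67151 u; E_B = 1557.0 MeV; E_B/A = 7.904 MeV
Si-28 has the higher binding energy per nucleon, so it is the more tightly bound nucleus.

Si-28; 8.43 MeV/nucleon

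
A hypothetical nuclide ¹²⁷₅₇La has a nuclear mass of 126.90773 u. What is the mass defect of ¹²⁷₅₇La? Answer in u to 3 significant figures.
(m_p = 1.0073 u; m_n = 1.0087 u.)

1.12 u

Z = 57, so N = A − Z = 127 − 57 = 70.
Σm = 57·m_p + 70·m_n = 57.4161 + 70.6090 = 128.0251 u
The mass defect is 128.0251 − 126.90773 = 1.11737 u.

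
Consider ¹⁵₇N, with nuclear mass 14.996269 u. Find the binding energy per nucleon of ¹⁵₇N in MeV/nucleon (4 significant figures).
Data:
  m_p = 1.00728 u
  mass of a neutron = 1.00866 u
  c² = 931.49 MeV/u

7.699 MeV/nucleon

Total constituent mass: 7 × 1.00728 + 8 × 1.00866 = 15.12024 u
The mass defect is 15.12024 − 14.996269 = 0.123971 u.
Binding energy = Δm·c² = 0.123971 × 931.49 MeV/u = 115.478 MeV
Per nucleon: 115.478 / 15 = 7.699 MeV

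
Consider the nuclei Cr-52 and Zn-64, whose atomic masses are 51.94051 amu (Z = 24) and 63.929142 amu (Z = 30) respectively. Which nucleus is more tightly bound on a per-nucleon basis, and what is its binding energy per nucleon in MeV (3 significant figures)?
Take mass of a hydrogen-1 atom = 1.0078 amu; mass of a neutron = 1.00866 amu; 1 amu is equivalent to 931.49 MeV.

Cr-52: Σm = 24(1.0078) + 28(1.00866) = 52.42968 amu; Δm = 0.48917 amu; E_B = 455.66 MeV; E_B/A = 8.763 MeV
Zn-64: Σm = 30(1.0078) + 34(1.00866) = 64.52844 amu; Δm = 0.599298 amu; E_B = 558.24 MeV; E_B/A = 8.723 MeV
Cr-52 has the higher binding energy per nucleon, so it is the more tightly bound nucleus.

Cr-52; 8.76 MeV/nucleon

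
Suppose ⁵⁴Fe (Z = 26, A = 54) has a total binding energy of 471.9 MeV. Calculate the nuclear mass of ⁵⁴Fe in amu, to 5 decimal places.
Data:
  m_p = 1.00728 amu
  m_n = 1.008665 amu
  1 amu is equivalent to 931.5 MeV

Mass defect = 471.9 MeV / (931.5 MeV/amu) = 0.5066023 amu
Constituent mass = 26(1.00728) + 28(1.008665) = 54.431900 amu
Nuclear mass = 54.431900 − 0.5066023 = 53.9252977 amu ≈ 53.92530 amu (to 5 decimal places)

53.92530 amu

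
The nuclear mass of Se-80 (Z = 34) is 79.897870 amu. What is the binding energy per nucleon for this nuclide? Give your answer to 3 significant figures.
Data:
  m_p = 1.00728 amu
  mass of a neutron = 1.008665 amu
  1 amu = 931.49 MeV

Total constituent mass: 34 × 1.00728 + 46 × 1.008665 = 80.646110 amu
Mass defect Δm = 80.646110 − 79.897870 = 0.748240 amu
Converting to energy: 0.748240 amu × 931.49 MeV/amu = 696.978 MeV
BE/A = 696.978 MeV / 80 = 8.712 MeV/nucleon

8.71 MeV/nucleon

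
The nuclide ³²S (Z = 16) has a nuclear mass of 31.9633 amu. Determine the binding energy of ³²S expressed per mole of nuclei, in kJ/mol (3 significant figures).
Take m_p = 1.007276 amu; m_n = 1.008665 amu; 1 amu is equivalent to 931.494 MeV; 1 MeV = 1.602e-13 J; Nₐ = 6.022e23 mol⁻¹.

2.62e+10 kJ/mol

Total constituent mass: 16 × 1.007276 + 16 × 1.008665 = 32.255056 amu
The mass defect is 32.255056 − 31.9633 = 0.291756 amu.
Converting to energy: 0.291756 amu × 931.494 MeV/amu = 271.769 MeV
Per nucleus in joules: 271.769 MeV × 1.602e-13 J/MeV = 4.3537e-11 J
Per mole: 4.3537e-11 J × 6.022e23 mol⁻¹ = 2.6218e+13 J/mol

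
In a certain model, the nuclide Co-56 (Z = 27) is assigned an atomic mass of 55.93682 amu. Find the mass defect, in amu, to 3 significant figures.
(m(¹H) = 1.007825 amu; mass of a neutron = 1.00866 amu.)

0.526 amu

Mass of separated nucleons = 27(1.007825) + 29(1.00866) = 27.211275 + 29.25114 = 56.462415 amu
The mass defect is 56.462415 − 55.93682 = 0.525595 amu.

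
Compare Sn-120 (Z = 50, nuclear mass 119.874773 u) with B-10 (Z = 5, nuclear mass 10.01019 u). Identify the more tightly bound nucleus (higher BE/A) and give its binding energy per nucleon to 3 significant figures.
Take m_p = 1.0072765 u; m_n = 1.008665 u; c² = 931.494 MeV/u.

Sn-120; 8.50 MeV/nucleon

Sn-120: Σm = 50(1.0072765) + 70(1.008665) = 120.9703750 u; Δm = 1.0956020 u; E_B = 1020.55 MeV; E_B/A = 8.5046 MeV
B-10: Σm = 5(1.0072765) + 5(1.008665) = 10.0797075 u; Δm = 0.0695175 u; E_B = 64.755 MeV; E_B/A = 6.476 MeV
Sn-120 has the higher binding energy per nucleon, so it is the more tightly bound nucleus.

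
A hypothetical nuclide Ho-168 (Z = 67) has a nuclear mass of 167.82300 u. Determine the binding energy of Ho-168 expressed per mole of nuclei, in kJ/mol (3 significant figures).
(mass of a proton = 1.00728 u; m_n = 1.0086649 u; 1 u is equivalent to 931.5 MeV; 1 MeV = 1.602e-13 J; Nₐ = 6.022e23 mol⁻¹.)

The nucleus contains 67 protons and 168 − 67 = 101 neutrons.
Σm = 67·m_p + 101·m_n = 67.48776 + 101.8751549 = 169.3629149 u
The mass defect is 169.3629149 − 167.82300 = 1.5399149 u.
Converting to energy: 1.5399149 u × 931.5 MeV/u = 1434.43 MeV
Per nucleus in joules: 1434.43 MeV × 1.602e-13 J/MeV = 2.2980e-10 J
Per mole: 2.2980e-10 J × 6.022e23 mol⁻¹ = 1.3839e+14 J/mol

1.38e+11 kJ/mol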